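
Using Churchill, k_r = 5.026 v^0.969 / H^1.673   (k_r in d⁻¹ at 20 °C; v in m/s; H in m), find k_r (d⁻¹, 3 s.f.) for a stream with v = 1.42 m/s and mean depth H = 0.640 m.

k_r = 5.026 × 1.42^0.969 / 0.640^1.673 = 5.026 × 1.405 / 0.4740 = 14.90 d⁻¹.

k_r ≈ 14.9 d⁻¹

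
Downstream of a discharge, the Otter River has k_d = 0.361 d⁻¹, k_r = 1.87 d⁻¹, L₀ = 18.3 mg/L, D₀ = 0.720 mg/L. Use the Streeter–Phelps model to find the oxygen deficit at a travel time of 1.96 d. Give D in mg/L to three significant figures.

D ≈ 2.06 mg/L

k_d L₀/(k_r−k_d) = 0.361×18.3/(1.87−0.361) = 6.606/1.509 = 4.378 mg/L.
e^(−k_d t) = e^(−0.361×1.960) = 0.4928; e^(−k_r t) = e^(−1.87×1.960) = 0.02560.
D = 4.378 × (0.4928 − 0.02560) + 0.720 × 0.02560 = 2.046 + 0.01843 = 2.064 mg/L.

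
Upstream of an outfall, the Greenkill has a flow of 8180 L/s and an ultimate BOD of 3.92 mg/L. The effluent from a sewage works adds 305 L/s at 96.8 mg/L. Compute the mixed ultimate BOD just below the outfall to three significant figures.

7.26 mg/L

Flow-weighted mixing: C = (Q_r C_r + Q_w C_w)/(Q_r + Q_w)
= (8180×3.92 + 305×96.8)/(8180 + 305) = 61590/8485 = 7.259 mg/L.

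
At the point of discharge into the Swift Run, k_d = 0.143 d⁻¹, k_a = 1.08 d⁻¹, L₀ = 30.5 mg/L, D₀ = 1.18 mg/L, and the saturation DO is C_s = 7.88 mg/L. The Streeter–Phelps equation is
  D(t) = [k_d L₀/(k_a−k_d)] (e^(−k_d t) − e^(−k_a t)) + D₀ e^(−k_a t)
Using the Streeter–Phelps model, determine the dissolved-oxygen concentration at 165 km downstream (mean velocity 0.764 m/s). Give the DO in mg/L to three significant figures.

DO ≈ 4.86 mg/L

Travel time t = x/v = 165 km / (0.764 m/s) = 165000 m / 0.764 m/s = 216000 s = 2.500 d.
k_d L₀/(k_a−k_d) = 0.143×30.5/(1.08−0.143) = 4.361/0.9370 = 4.655 mg/L.
e^(−k_d t) = e^(−0.143×2.500) = 0.6995; e^(−k_a t) = e^(−1.08×2.500) = 0.06723.
D = 4.655 × (0.6995 − 0.06723) + 1.18 × 0.06723 = 2.943 + 0.07933 = 3.022 mg/L.
DO = C_s − D = 7.88 − 3.022 = 4.858 mg/L.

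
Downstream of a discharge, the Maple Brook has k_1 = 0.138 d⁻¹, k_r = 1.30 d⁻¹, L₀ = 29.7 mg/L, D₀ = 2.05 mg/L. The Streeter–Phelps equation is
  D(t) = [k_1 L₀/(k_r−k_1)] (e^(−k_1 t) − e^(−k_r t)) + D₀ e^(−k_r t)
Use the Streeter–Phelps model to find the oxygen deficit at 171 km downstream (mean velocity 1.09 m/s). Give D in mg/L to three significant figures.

D ≈ 2.61 mg/L

Travel time t = x/v = 171 km / (1.09 m/s) = 171000 m / 1.09 m/s = 156900 s = 1.816 d.
k_1 L₀/(k_r−k_1) = 0.138×29.7/(1.30−0.138) = 4.099/1.162 = 3.527 mg/L.
e^(−k_1 t) = e^(−0.138×1.816) = 0.7784; e^(−k_r t) = e^(−1.30×1.816) = 0.09438.
D = 3.527 × (0.7784 − 0.09438) + 2.05 × 0.09438 = 2.413 + 0.1935 = 2.606 mg/L.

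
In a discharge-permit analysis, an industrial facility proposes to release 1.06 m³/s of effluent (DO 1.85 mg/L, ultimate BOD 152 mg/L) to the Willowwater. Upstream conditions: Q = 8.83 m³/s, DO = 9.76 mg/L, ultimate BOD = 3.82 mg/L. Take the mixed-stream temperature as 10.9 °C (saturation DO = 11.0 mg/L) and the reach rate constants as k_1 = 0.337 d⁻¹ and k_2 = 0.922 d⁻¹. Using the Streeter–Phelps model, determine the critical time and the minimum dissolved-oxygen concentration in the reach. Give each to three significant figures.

Mixed DO = (8.83×9.76 + 1.06×1.85)/(8.83+1.06) = 88.14/9.890 = 8.912 mg/L.
Mixed L₀ = (8.83×3.82 + 1.06×152)/(9.890) = 194.9/9.890 = 19.70 mg/L.
Initial deficit D₀ = C_s − DO₀ = 11.0 − 8.912 = 2.088 mg/L.
t_c = (1/0.5850) ln[(0.922/0.337)(1 − 2.088×0.5850/(0.337×19.70))] = 1.709 × ln(2.233) = 1.373 d.
D_c = (0.337/0.922) × 19.70 × e^(−0.337×1.373) = 0.3655 × 19.70 × 0.6296 = 4.534 mg/L.
Minimum DO = 11.0 − 4.534 = 6.466 mg/L.

t_c ≈ 1.37 d; minimum DO ≈ 6.47 mg/L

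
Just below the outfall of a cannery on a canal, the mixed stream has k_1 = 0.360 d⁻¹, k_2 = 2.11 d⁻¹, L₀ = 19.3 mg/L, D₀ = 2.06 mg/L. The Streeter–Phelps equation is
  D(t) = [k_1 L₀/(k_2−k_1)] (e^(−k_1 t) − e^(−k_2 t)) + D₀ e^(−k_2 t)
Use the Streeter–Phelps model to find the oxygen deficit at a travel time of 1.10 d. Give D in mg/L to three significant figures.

k_1 L₀/(k_2−k_1) = 0.360×19.3/(2.11−0.360) = 6.948/1.750 = 3.970 mg/L.
e^(−k_1 t) = e^(−0.360×1.100) = 0.6730; e^(−k_2 t) = e^(−2.11×1.100) = 0.09818.
D = 3.970 × (0.6730 − 0.09818) + 2.06 × 0.09818 = 2.282 + 0.2022 = 2.484 mg/L.

D ≈ 2.48 mg/L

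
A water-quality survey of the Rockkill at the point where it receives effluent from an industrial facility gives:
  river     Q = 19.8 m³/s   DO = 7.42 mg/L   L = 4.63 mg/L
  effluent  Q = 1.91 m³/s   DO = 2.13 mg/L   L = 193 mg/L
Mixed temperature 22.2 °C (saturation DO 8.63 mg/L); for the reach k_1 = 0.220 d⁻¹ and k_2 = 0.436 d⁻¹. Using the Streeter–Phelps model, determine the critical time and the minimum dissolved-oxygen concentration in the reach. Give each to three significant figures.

Mixed DO = (19.8×7.42 + 1.91×2.13)/(19.8+1.91) = 151.0/21.71 = 6.955 mg/L.
Mixed L₀ = (19.8×4.63 + 1.91×193)/(21.71) = 460.3/21.71 = 21.20 mg/L.
Initial deficit D₀ = C_s − DO₀ = 8.63 − 6.955 = 1.675 mg/L.
t_c = (1/0.2160) ln[(0.436/0.220)(1 − 1.675×0.2160/(0.220×21.20))] = 4.630 × ln(1.828) = 2.793 d.
D_c = (0.220/0.436) × 21.20 × e^(−0.220×2.793) = 0.5046 × 21.20 × 0.5409 = 5.787 mg/L.
Minimum DO = 8.63 − 5.787 = 2.843 mg/L.

t_c ≈ 2.79 d; minimum DO ≈ 2.84 mg/L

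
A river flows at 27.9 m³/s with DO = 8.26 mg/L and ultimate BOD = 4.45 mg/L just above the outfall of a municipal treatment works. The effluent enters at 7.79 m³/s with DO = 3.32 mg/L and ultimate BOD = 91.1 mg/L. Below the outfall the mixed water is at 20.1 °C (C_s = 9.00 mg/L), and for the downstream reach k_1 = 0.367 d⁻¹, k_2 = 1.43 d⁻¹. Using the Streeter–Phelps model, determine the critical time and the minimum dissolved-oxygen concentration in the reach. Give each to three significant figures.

Mixed DO = (27.9×8.26 + 7.79×3.32)/(27.9+7.79) = 256.3/35.69 = 7.182 mg/L.
Mixed L₀ = (27.9×4.45 + 7.79×91.1)/(35.69) = 833.8/35.69 = 23.36 mg/L.
Initial deficit D₀ = C_s − DO₀ = 9.00 − 7.182 = 1.818 mg/L.
t_c = (1/1.063) ln[(1.43/0.367)(1 − 1.818×1.063/(0.367×23.36))] = 0.9407 × ln(3.018) = 1.039 d.
D_c = (0.367/1.43) × 23.36 × e^(−0.367×1.039) = 0.2566 × 23.36 × 0.6829 = 4.095 mg/L.
Minimum DO = 9.00 − 4.095 = 4.905 mg/L.

t_c ≈ 1.04 d; minimum DO ≈ 4.91 mg/L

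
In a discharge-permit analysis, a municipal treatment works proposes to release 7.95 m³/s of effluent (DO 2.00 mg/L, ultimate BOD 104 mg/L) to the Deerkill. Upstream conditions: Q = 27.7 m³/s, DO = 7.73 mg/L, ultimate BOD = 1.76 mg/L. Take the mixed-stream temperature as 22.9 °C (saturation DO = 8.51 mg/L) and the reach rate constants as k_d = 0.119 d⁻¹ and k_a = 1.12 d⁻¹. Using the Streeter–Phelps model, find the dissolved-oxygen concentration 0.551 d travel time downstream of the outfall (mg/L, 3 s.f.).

DO ≈ 6.24 mg/L

Mixed DO = (27.7×7.73 + 7.95×2.00)/(27.7+7.95) = 230.0/35.65 = 6.452 mg/L.
Mixed L₀ = (27.7×1.76 + 7.95×104)/(35.65) = 875.6/35.65 = 24.56 mg/L.
Initial deficit D₀ = C_s − DO₀ = 8.51 − 6.452 = 2.058 mg/L.
D(0.551) = [0.119×24.56/(1.12−0.119)](e^(−0.119×0.551) − e^(−1.12×0.551)) + 2.058 e^(−1.12×0.551)
= 2.920 × (0.9365 − 0.5395) + 2.058 × 0.5395 = 2.269 mg/L.
DO = 8.51 − 2.269 = 6.241 mg/L.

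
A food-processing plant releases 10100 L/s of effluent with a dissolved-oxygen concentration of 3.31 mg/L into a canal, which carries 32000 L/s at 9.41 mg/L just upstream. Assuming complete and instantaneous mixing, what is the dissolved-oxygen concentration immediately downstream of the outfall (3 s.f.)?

7.95 mg/L

Flow-weighted mixing: C = (Q_r C_r + Q_w C_w)/(Q_r + Q_w)
= (32000×9.41 + 10100×3.31)/(32000 + 10100) = 334600/42100 = 7.947 mg/L.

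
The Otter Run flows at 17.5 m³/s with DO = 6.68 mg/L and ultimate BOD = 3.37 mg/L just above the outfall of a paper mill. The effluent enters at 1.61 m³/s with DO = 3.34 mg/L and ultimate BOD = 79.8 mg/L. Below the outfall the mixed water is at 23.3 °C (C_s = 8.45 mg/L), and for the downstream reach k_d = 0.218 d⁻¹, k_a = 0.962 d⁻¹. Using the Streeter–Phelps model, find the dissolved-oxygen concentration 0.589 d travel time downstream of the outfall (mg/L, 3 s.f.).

DO ≈ 6.39 mg/L

Mixed DO = (17.5×6.68 + 1.61×3.34)/(17.5+1.61) = 122.3/19.11 = 6.399 mg/L.
Mixed L₀ = (17.5×3.37 + 1.61×79.8)/(19.11) = 187.5/19.11 = 9.809 mg/L.
Initial deficit D₀ = C_s − DO₀ = 8.45 − 6.399 = 2.051 mg/L.
D(0.589) = [0.218×9.809/(0.962−0.218)](e^(−0.218×0.589) − e^(−0.962×0.589)) + 2.051 e^(−0.962×0.589)
= 2.874 × (0.8795 − 0.5674) + 2.051 × 0.5674 = 2.061 mg/L.
DO = 8.45 − 2.061 = 6.389 mg/L.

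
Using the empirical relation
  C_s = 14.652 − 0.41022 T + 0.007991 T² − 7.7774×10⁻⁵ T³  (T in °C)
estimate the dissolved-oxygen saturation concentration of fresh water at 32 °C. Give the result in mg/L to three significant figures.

C_s = 14.652 − 0.41022×32 + 0.007991×32² − 7.7774×10⁻⁵×32³ = 7.159 mg/L.

C_s ≈ 7.16 mg/L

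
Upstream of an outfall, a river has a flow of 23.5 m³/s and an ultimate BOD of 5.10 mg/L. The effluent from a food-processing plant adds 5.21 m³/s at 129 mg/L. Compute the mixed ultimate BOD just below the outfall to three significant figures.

Flow-weighted mixing: C = (Q_r C_r + Q_w C_w)/(Q_r + Q_w)
= (23.5×5.10 + 5.21×129)/(23.5 + 5.21) = 791.9/28.71 = 27.58 mg/L.

27.6 mg/L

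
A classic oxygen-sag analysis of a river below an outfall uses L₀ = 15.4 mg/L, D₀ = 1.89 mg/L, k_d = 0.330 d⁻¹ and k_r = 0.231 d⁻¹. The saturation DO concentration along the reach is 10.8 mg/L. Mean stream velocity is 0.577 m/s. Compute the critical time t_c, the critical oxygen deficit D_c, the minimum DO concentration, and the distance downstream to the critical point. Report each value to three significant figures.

At the critical point dD/dt = 0, so k_d L₀ e^(−k_d t) = k_r D. Substituting D(t) from the Streeter–Phelps equation and solving for t gives
t_c = ln[(k_r/k_d)(1 − D₀(k_r−k_d)/(k_d L₀))] / (k_r−k_d).
Here k_r−k_d = -0.09900 d⁻¹ and 1 − D₀(k_r−k_d)/(k_d L₀) = 1 − 1.89×-0.09900/(0.330×15.4) = 1.037, so
t_c = ln(0.7000 × 1.037) / -0.09900 = -0.3205 / -0.09900 = 3.238 d.
L(t_c) = L₀ e^(−k_d t_c) = 15.4 × 0.3436 = 5.291 mg/L, and at the critical point k_r D_c = k_d L, so D_c = (0.330/0.231) × 5.291 = 7.558 mg/L.
Minimum DO = C_s − D_c = 10.8 − 7.558 = 3.242 mg/L.
x_c = v t_c = 0.577 m/s × 3.238 d × 86400 s/d = 161400 m ≈ 161 km.

t_c ≈ 3.24 d; D_c ≈ 7.56 mg/L; min DO ≈ 3.24 mg/L; x_c ≈ 161 km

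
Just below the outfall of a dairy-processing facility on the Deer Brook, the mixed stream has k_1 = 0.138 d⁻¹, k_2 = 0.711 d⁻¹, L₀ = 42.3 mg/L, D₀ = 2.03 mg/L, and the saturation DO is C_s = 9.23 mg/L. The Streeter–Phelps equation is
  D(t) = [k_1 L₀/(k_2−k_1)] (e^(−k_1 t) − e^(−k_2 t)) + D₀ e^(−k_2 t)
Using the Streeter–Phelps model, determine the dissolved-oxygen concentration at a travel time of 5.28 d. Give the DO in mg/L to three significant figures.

k_1 L₀/(k_2−k_1) = 0.138×42.3/(0.711−0.138) = 5.837/0.5730 = 10.19 mg/L.
e^(−k_1 t) = e^(−0.138×5.280) = 0.4826; e^(−k_2 t) = e^(−0.711×5.280) = 0.02342.
D = 10.19 × (0.4826 − 0.02342) + 2.03 × 0.02342 = 4.677 + 0.04755 = 4.725 mg/L.
DO = C_s − D = 9.23 − 4.725 = 4.505 mg/L.

DO ≈ 4.50 mg/L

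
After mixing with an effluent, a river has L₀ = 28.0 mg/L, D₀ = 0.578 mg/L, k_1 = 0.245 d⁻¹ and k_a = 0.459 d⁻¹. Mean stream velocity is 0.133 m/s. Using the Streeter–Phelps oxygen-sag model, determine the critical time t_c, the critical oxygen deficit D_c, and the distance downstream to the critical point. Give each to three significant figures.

t_c ≈ 2.85 d; D_c ≈ 7.44 mg/L; x_c ≈ 32.7 km

At the critical point dD/dt = 0, so k_1 L₀ e^(−k_1 t) = k_a D. Substituting D(t) from the Streeter–Phelps equation and solving for t gives
t_c = ln[(k_a/k_1)(1 − D₀(k_a−k_1)/(k_1 L₀))] / (k_a−k_1).
Here k_a−k_1 = 0.2140 d⁻¹ and 1 − D₀(k_a−k_1)/(k_1 L₀) = 1 − 0.578×0.2140/(0.245×28.0) = 0.9820, so
t_c = ln(1.873 × 0.9820) / 0.2140 = 0.6096 / 0.2140 = 2.849 d.
D_c = (k_1/k_a) L₀ e^(−k_1 t_c) = (0.245/0.459) × 28.0 × e^(−0.245×2.849) = 0.5338 × 28.0 × 0.4976 = 7.437 mg/L.
x_c = v t_c = 0.133 m/s × 2.849 d × 86400 s/d = 32730 m ≈ 32.7 km.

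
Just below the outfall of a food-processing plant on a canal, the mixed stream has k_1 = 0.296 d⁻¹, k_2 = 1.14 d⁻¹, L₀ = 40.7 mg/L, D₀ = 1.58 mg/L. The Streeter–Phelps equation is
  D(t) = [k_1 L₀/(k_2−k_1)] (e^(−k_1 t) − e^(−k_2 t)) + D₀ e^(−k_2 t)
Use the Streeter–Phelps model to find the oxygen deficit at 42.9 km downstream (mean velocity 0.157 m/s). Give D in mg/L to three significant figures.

D ≈ 5.25 mg/L

Travel time t = x/v = 42.9 km / (0.157 m/s) = 42900 m / 0.157 m/s = 273200 s = 3.163 d.
k_1 L₀/(k_2−k_1) = 0.296×40.7/(1.14−0.296) = 12.05/0.8440 = 14.27 mg/L.
e^(−k_1 t) = e^(−0.296×3.163) = 0.3921; e^(−k_2 t) = e^(−1.14×3.163) = 0.02718.
D = 14.27 × (0.3921 − 0.02718) + 1.58 × 0.02718 = 5.209 + 0.04294 = 5.252 mg/L.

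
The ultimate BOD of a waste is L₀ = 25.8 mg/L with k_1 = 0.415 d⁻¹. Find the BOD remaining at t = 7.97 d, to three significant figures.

L ≈ 0.944 mg/L

L_t = L₀ e^(−k_1 t) = 25.8 × e^(−0.415×7.97) = 25.8 × 0.03661 = 0.9444 mg/L.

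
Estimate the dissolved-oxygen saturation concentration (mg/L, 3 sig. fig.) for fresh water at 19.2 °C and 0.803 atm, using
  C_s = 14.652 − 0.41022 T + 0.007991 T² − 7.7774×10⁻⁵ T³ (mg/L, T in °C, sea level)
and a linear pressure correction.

C_s ≈ 7.36 mg/L

At sea level: C_s = 14.652 − 0.41022×19.2 + 0.007991×19.2² − 7.7774×10⁻⁵×19.2³ = 9.171 mg/L.
Pressure correction: C_s' = 9.171 × 0.803 = 7.364 mg/L.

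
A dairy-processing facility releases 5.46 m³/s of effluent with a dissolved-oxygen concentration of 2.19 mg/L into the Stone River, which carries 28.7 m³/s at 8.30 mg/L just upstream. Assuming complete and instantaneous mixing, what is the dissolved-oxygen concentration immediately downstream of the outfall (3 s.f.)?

7.32 mg/L

Flow-weighted mixing: C = (Q_r C_r + Q_w C_w)/(Q_r + Q_w)
= (28.7×8.30 + 5.46×2.19)/(28.7 + 5.46) = 250.2/34.16 = 7.323 mg/L.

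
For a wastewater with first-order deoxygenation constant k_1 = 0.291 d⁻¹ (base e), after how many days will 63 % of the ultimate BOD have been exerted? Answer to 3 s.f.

y/L₀ = 1 − e^(−k_1 t) = 0.63 ⇒ e^(−k_1 t) = 0.370
t = −ln(0.370) / 0.291 = 0.9943 / 0.291 = 3.417 d.

t ≈ 3.42 d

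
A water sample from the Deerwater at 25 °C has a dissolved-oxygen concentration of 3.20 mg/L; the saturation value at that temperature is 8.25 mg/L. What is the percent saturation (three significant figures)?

% saturation = C/C_s × 100 = 3.20/8.25 × 100 = 38.8 %.

38.8 % saturation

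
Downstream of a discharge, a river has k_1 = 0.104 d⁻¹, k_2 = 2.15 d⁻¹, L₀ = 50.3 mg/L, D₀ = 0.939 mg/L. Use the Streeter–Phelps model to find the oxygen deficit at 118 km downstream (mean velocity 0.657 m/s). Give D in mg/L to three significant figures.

Travel time t = x/v = 118 km / (0.657 m/s) = 118000 m / 0.657 m/s = 179600 s = 2.079 d.
k_1 L₀/(k_2−k_1) = 0.104×50.3/(2.15−0.104) = 5.231/2.046 = 2.557 mg/L.
e^(−k_1 t) = e^(−0.104×2.079) = 0.8056; e^(−k_2 t) = e^(−2.15×2.079) = 0.01146.
D = 2.557 × (0.8056 − 0.01146) + 0.939 × 0.01146 = 2.030 + 0.01076 = 2.041 mg/L.

D ≈ 2.04 mg/L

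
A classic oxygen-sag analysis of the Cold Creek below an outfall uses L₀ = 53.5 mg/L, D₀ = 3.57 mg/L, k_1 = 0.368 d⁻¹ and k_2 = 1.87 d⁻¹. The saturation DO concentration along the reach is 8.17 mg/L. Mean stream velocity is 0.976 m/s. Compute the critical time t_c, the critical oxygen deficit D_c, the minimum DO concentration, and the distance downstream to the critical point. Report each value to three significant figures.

t_c ≈ 0.871 d; D_c ≈ 7.64 mg/L; min DO ≈ 0.528 mg/L; x_c ≈ 73.4 km

At the critical point dD/dt = 0, so k_1 L₀ e^(−k_1 t) = k_2 D. Substituting D(t) from the Streeter–Phelps equation and solving for t gives
t_c = ln[(k_2/k_1)(1 − D₀(k_2−k_1)/(k_1 L₀))] / (k_2−k_1).
Here k_2−k_1 = 1.502 d⁻¹ and 1 − D₀(k_2−k_1)/(k_1 L₀) = 1 − 3.57×1.502/(0.368×53.5) = 0.7276, so
t_c = ln(5.082 × 0.7276) / 1.502 = 1.308 / 1.502 = 0.8706 d.
D_c = (k_1/k_2) L₀ e^(−k_1 t_c) = (0.368/1.87) × 53.5 × e^(−0.368×0.8706) = 0.1968 × 53.5 × 0.7259 = 7.642 mg/L.
Minimum DO = C_s − D_c = 8.17 − 7.642 = 0.5278 mg/L.
x_c = v t_c = 0.976 m/s × 0.8706 d × 86400 s/d = 73420 m ≈ 73.4 km.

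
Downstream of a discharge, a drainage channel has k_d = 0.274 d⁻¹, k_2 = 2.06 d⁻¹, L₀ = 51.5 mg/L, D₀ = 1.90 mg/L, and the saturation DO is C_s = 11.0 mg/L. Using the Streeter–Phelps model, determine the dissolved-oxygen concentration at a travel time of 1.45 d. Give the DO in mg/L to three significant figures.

k_d L₀/(k_2−k_d) = 0.274×51.5/(2.06−0.274) = 14.11/1.786 = 7.901 mg/L.
e^(−k_d t) = e^(−0.274×1.450) = 0.6721; e^(−k_2 t) = e^(−2.06×1.450) = 0.05044.
D = 7.901 × (0.6721 − 0.05044) + 1.90 × 0.05044 = 4.912 + 0.09583 = 5.008 mg/L.
DO = C_s − D = 11.0 − 5.008 = 5.992 mg/L.

DO ≈ 5.99 mg/L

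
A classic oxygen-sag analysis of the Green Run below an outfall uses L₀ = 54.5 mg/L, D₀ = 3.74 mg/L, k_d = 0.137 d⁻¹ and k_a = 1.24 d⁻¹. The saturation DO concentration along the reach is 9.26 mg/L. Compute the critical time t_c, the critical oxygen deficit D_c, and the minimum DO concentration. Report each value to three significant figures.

With k_a/k_d = 9.051 and 1 − D₀(k_a−k_d)/(k_d L₀) = 0.4475,
t_c = ln(9.051 × 0.4475) / (1.24 − 0.137) = ln(4.050) / 1.103 = 1.399/1.103 = 1.268 d.
L(t_c) = L₀ e^(−k_d t_c) = 54.5 × 0.8405 = 45.81 mg/L, and at the critical point k_a D_c = k_d L, so D_c = (0.137/1.24) × 45.81 = 5.061 mg/L.
Minimum DO = C_s − D_c = 9.26 − 5.061 = 4.199 mg/L.

t_c ≈ 1.27 d; D_c ≈ 5.06 mg/L; min DO ≈ 4.20 mg/L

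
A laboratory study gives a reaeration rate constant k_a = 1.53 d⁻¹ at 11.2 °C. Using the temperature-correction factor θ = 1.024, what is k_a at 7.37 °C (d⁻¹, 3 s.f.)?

k_a ≈ 1.40 d⁻¹

k_a(T₂) = k_a(T₁) · θ^(T₂−T₁) = 1.53 × 1.024^(7.37−11.2)
= 1.53 × 1.024^-3.83 = 1.53 × 0.9132 = 1.397 d⁻¹.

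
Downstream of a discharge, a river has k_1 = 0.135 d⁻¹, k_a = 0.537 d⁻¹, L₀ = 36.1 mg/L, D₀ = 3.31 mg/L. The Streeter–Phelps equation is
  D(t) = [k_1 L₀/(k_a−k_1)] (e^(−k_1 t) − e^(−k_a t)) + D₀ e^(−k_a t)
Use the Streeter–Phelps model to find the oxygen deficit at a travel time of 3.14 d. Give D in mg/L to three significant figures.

k_1 L₀/(k_a−k_1) = 0.135×36.1/(0.537−0.135) = 4.874/0.4020 = 12.12 mg/L.
e^(−k_1 t) = e^(−0.135×3.140) = 0.6545; e^(−k_a t) = e^(−0.537×3.140) = 0.1852.
D = 12.12 × (0.6545 − 0.1852) + 3.31 × 0.1852 = 5.689 + 0.6131 = 6.302 mg/L.

D ≈ 6.30 mg/L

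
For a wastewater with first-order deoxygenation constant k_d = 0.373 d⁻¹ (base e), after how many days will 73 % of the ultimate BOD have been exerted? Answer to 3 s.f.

t ≈ 3.51 d

y/L₀ = 1 − e^(−k_d t) = 0.73 ⇒ e^(−k_d t) = 0.270
t = −ln(0.270) / 0.373 = 1.309 / 0.373 = 3.510 d.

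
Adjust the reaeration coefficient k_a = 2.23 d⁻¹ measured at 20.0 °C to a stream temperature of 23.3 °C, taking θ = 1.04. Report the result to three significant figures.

k_a ≈ 2.54 d⁻¹

k_a(T₂) = k_a(T₁) · θ^(T₂−T₁) = 2.23 × 1.04^(23.3−20.0)
= 2.23 × 1.04^3.30 = 2.23 × 1.138 = 2.538 d⁻¹.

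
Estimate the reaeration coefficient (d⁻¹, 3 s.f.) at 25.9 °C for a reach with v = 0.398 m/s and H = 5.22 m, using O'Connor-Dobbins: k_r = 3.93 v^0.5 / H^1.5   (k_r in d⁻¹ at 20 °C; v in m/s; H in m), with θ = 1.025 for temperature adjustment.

k_r(20) = 3.93 × 0.398^0.5 / 5.22^1.5 = 3.93 × 0.6309 / 11.93 = 0.2079 d⁻¹.
k_r(25.9) = 0.2079 × 1.025^(25.9−20) = 0.2079 × 1.157 = 0.2405 d⁻¹.

k_r ≈ 0.240 d⁻¹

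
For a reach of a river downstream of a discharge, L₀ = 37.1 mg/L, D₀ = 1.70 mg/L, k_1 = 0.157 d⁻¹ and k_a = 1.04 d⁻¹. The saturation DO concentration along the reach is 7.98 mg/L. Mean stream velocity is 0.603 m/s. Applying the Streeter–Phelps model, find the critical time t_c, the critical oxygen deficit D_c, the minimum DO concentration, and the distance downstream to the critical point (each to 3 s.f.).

At the critical point dD/dt = 0, so k_1 L₀ e^(−k_1 t) = k_a D. Substituting D(t) from the Streeter–Phelps equation and solving for t gives
t_c = ln[(k_a/k_1)(1 − D₀(k_a−k_1)/(k_1 L₀))] / (k_a−k_1).
Here k_a−k_1 = 0.8830 d⁻¹ and 1 − D₀(k_a−k_1)/(k_1 L₀) = 1 − 1.70×0.8830/(0.157×37.1) = 0.7423, so
t_c = ln(6.624 × 0.7423) / 0.8830 = 1.593 / 0.8830 = 1.804 d.
D_c = (k_1/k_a) L₀ e^(−k_1 t_c) = (0.157/1.04) × 37.1 × e^(−0.157×1.804) = 0.1510 × 37.1 × 0.7534 = 4.219 mg/L.
Minimum DO = C_s − D_c = 7.98 − 4.219 = 3.761 mg/L.
x_c = v t_c = 0.603 m/s × 1.804 d × 86400 s/d = 93970 m ≈ 94.0 km.

t_c ≈ 1.80 d; D_c ≈ 4.22 mg/L; min DO ≈ 3.76 mg/L; x_c ≈ 94.0 km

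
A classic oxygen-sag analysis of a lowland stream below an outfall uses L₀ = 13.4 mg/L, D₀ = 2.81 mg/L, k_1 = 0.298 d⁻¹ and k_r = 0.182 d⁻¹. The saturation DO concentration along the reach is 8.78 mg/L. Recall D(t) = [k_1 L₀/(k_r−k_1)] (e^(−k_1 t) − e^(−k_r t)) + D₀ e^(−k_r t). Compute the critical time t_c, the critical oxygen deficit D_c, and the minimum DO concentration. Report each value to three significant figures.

t_c = [1/(k_r−k_1)] ln[(k_r/k_1)(1 − D₀(k_r−k_1)/(k_1 L₀))]
= [1/(0.182−0.298)] ln[(0.182/0.298)(1 − 2.81×-0.1160/(0.298×13.4))]
= (1/-0.1160) ln[0.6107 × 1.082] = -8.621 × ln(0.6606) = -8.621 × -0.4146 = 3.574 d.
D_c = (k_1/k_r) L₀ e^(−k_1 t_c) = (0.298/0.182) × 13.4 × e^(−0.298×3.574) = 1.637 × 13.4 × 0.3447 = 7.562 mg/L.
Minimum DO = C_s − D_c = 8.78 − 7.562 = 1.218 mg/L.

t_c ≈ 3.57 d; D_c ≈ 7.56 mg/L; min DO ≈ 1.22 mg/L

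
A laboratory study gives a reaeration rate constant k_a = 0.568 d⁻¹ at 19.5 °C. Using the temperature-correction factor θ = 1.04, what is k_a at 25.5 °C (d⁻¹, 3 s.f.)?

k_a ≈ 0.719 d⁻¹

k_a(T₂) = k_a(T₁) · θ^(T₂−T₁) = 0.568 × 1.04^(25.5−19.5)
= 0.568 × 1.04^6.00 = 0.568 × 1.265 = 0.7187 d⁻¹.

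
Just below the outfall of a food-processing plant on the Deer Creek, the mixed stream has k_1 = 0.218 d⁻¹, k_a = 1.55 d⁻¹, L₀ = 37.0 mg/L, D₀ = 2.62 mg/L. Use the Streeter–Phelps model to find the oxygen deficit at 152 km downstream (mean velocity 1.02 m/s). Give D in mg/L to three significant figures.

D ≈ 3.92 mg/L

Travel time t = x/v = 152 km / (1.02 m/s) = 152000 m / 1.02 m/s = 149000 s = 1.725 d.
k_1 L₀/(k_a−k_1) = 0.218×37.0/(1.55−0.218) = 8.066/1.332 = 6.056 mg/L.
e^(−k_1 t) = e^(−0.218×1.725) = 0.6866; e^(−k_a t) = e^(−1.55×1.725) = 0.06902.
D = 6.056 × (0.6866 − 0.06902) + 2.62 × 0.06902 = 3.740 + 0.1808 = 3.921 mg/L.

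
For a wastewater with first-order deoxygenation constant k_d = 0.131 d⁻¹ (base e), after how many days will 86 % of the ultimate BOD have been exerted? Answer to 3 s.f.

y/L₀ = 1 − e^(−k_d t) = 0.86 ⇒ e^(−k_d t) = 0.140
t = −ln(0.140) / 0.131 = 1.966 / 0.131 = 15.01 d.

t ≈ 15.0 d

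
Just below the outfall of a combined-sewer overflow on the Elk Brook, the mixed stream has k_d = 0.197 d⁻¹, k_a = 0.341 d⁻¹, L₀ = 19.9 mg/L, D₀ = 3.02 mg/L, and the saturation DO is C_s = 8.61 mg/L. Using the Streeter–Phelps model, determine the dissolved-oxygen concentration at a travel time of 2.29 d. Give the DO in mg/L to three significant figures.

DO ≈ 2.36 mg/L

k_d L₀/(k_a−k_d) = 0.197×19.9/(0.341−0.197) = 3.920/0.1440 = 27.22 mg/L.
e^(−k_d t) = e^(−0.197×2.290) = 0.6369; e^(−k_a t) = e^(−0.341×2.290) = 0.4580.
D = 27.22 × (0.6369 − 0.4580) + 3.02 × 0.4580 = 4.871 + 1.383 = 6.254 mg/L.
DO = C_s − D = 8.61 − 6.254 = 2.356 mg/L.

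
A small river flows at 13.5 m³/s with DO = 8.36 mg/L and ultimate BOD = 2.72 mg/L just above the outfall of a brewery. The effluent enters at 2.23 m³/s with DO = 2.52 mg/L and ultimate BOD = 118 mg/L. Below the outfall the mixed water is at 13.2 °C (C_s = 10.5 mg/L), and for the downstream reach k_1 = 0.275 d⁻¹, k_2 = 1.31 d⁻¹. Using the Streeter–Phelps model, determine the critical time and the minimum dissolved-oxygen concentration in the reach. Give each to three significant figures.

Mixed DO = (13.5×8.36 + 2.23×2.52)/(13.5+2.23) = 118.5/15.73 = 7.532 mg/L.
Mixed L₀ = (13.5×2.72 + 2.23×118)/(15.73) = 299.9/15.73 = 19.06 mg/L.
Initial deficit D₀ = C_s − DO₀ = 10.5 − 7.532 = 2.968 mg/L.
t_c = (1/1.035) ln[(1.31/0.275)(1 − 2.968×1.035/(0.275×19.06))] = 0.9662 × ln(1.972) = 0.6562 d.
D_c = (0.275/1.31) × 19.06 × e^(−0.275×0.6562) = 0.2099 × 19.06 × 0.8349 = 3.341 mg/L.
Minimum DO = 10.5 − 3.341 = 7.159 mg/L.

t_c ≈ 0.656 d; minimum DO ≈ 7.16 mg/L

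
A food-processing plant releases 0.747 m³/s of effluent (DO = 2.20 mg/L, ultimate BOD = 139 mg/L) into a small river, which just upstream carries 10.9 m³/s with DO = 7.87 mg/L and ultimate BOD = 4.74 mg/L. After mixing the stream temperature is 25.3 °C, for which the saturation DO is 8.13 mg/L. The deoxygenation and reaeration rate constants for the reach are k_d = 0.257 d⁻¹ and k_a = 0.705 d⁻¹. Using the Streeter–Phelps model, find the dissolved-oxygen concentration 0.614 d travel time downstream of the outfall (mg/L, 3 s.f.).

DO ≈ 6.15 mg/L

Mixed DO = (10.9×7.87 + 0.747×2.20)/(10.9+0.747) = 87.43/11.65 = 7.506 mg/L.
Mixed L₀ = (10.9×4.74 + 0.747×139)/(11.65) = 155.5/11.65 = 13.35 mg/L.
Initial deficit D₀ = C_s − DO₀ = 8.13 − 7.506 = 0.6237 mg/L.
D(0.614) = [0.257×13.35/(0.705−0.257)](e^(−0.257×0.614) − e^(−0.705×0.614)) + 0.6237 e^(−0.705×0.614)
= 7.659 × (0.8540 − 0.6486) + 0.6237 × 0.6486 = 1.978 mg/L.
DO = 8.13 − 1.978 = 6.152 mg/L.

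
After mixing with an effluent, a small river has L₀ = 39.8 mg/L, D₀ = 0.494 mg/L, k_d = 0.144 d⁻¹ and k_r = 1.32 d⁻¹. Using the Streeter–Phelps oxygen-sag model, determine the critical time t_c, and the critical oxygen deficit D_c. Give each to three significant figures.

At the critical point dD/dt = 0, so k_d L₀ e^(−k_d t) = k_r D. Substituting D(t) from the Streeter–Phelps equation and solving for t gives
t_c = ln[(k_r/k_d)(1 − D₀(k_r−k_d)/(k_d L₀))] / (k_r−k_d).
Here k_r−k_d = 1.176 d⁻¹ and 1 − D₀(k_r−k_d)/(k_d L₀) = 1 − 0.494×1.176/(0.144×39.8) = 0.8986, so
t_c = ln(9.167 × 0.8986) / 1.176 = 2.109 / 1.176 = 1.793 d.
D_c = (k_d/k_r) L₀ e^(−k_d t_c) = (0.144/1.32) × 39.8 × e^(−0.144×1.793) = 0.1091 × 39.8 × 0.7724 = 3.354 mg/L.

t_c ≈ 1.79 d; D_c ≈ 3.35 mg/L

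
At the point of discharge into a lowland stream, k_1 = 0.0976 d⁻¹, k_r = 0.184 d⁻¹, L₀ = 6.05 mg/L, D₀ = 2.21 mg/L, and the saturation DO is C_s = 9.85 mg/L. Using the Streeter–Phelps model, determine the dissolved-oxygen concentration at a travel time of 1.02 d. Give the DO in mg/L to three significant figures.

k_1 L₀/(k_r−k_1) = 0.0976×6.05/(0.184−0.0976) = 0.5905/0.08640 = 6.834 mg/L.
e^(−k_1 t) = e^(−0.0976×1.020) = 0.9052; e^(−k_r t) = e^(−0.184×1.020) = 0.8289.
D = 6.834 × (0.9052 − 0.8289) + 2.21 × 0.8289 = 0.5219 + 1.832 = 2.354 mg/L.
DO = C_s − D = 9.85 − 2.354 = 7.496 mg/L.

DO ≈ 7.50 mg/L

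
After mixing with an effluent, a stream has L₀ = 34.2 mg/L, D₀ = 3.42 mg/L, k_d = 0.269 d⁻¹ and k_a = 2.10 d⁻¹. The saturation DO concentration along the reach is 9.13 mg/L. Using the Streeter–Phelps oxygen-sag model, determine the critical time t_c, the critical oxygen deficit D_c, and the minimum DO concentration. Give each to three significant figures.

t_c ≈ 0.499 d; D_c ≈ 3.83 mg/L; min DO ≈ 5.30 mg/L

t_c = [1/(k_a−k_d)] ln[(k_a/k_d)(1 − D₀(k_a−k_d)/(k_d L₀))]
= [1/(2.10−0.269)] ln[(2.10/0.269)(1 − 3.42×1.831/(0.269×34.2))]
= (1/1.831) ln[7.807 × 0.3193] = 0.5461 × ln(2.493) = 0.5461 × 0.9135 = 0.4989 d.
L(t_c) = L₀ e^(−k_d t_c) = 34.2 × 0.8744 = 29.91 mg/L, and at the critical point k_a D_c = k_d L, so D_c = (0.269/2.10) × 29.91 = 3.831 mg/L.
Minimum DO = C_s − D_c = 9.13 − 3.831 = 5.299 mg/L.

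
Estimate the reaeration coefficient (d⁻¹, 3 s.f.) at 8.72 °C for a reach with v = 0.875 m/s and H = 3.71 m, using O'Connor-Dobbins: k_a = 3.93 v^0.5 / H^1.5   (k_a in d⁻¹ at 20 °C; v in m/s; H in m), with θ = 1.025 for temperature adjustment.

k_a(20) = 3.93 × 0.875^0.5 / 3.71^1.5 = 3.93 × 0.9354 / 7.146 = 0.5144 d⁻¹.
k_a(8.72) = 0.5144 × 1.025^(8.72−20) = 0.5144 × 0.7569 = 0.3894 d⁻¹.

k_a ≈ 0.389 d⁻¹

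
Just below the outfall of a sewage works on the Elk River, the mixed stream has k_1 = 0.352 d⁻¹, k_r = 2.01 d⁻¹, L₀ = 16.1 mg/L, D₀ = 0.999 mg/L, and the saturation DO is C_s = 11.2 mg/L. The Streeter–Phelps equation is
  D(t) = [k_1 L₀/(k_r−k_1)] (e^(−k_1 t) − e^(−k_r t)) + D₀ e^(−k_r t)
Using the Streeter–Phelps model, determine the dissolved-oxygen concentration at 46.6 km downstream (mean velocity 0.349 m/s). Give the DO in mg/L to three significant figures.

DO ≈ 9.32 mg/L

Travel time t = x/v = 46.6 km / (0.349 m/s) = 46600 m / 0.349 m/s = 133500 s = 1.545 d.
k_1 L₀/(k_r−k_1) = 0.352×16.1/(2.01−0.352) = 5.667/1.658 = 3.418 mg/L.
e^(−k_1 t) = e^(−0.352×1.545) = 0.5804; e^(−k_r t) = e^(−2.01×1.545) = 0.04477.
D = 3.418 × (0.5804 − 0.04477) + 0.999 × 0.04477 = 1.831 + 0.04472 = 1.876 mg/L.
DO = C_s − D = 11.2 − 1.876 = 9.324 mg/L.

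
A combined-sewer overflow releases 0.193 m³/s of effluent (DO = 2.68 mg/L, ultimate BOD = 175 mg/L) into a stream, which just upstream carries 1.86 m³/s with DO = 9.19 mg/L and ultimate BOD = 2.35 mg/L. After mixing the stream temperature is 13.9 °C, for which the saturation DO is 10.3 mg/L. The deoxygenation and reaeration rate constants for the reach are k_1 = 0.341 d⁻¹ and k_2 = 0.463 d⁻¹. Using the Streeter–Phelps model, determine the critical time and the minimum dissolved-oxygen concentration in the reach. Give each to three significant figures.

t_c ≈ 2.23 d; minimum DO ≈ 3.90 mg/L

Mixed DO = (1.86×9.19 + 0.193×2.68)/(1.86+0.193) = 17.61/2.053 = 8.578 mg/L.
Mixed L₀ = (1.86×2.35 + 0.193×175)/(2.053) = 38.15/2.053 = 18.58 mg/L.
Initial deficit D₀ = C_s − DO₀ = 10.3 − 8.578 = 1.722 mg/L.
t_c = (1/0.1220) ln[(0.463/0.341)(1 − 1.722×0.1220/(0.341×18.58))] = 8.197 × ln(1.313) = 2.231 d.
D_c = (0.341/0.463) × 18.58 × e^(−0.341×2.231) = 0.7365 × 18.58 × 0.4674 = 6.396 mg/L.
Minimum DO = 10.3 − 6.396 = 3.904 mg/L.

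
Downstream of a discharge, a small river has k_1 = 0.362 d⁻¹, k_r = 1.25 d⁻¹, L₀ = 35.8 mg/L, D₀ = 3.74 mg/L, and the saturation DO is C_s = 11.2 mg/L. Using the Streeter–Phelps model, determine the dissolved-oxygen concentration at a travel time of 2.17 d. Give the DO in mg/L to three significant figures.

DO ≈ 5.27 mg/L

k_1 L₀/(k_r−k_1) = 0.362×35.8/(1.25−0.362) = 12.96/0.8880 = 14.59 mg/L.
e^(−k_1 t) = e^(−0.362×2.170) = 0.4559; e^(−k_r t) = e^(−1.25×2.170) = 0.06637.
D = 14.59 × (0.4559 − 0.06637) + 3.74 × 0.06637 = 5.684 + 0.2482 = 5.933 mg/L.
DO = C_s − D = 11.2 − 5.933 = 5.267 mg/L.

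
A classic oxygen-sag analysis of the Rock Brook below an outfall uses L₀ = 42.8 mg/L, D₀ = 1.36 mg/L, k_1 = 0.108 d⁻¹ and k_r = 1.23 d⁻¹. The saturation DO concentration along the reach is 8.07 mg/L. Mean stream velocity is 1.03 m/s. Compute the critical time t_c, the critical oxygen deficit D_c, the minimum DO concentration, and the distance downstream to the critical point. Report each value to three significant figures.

t_c ≈ 1.81 d; D_c ≈ 3.09 mg/L; min DO ≈ 4.98 mg/L; x_c ≈ 161 km

At the critical point dD/dt = 0, so k_1 L₀ e^(−k_1 t) = k_r D. Substituting D(t) from the Streeter–Phelps equation and solving for t gives
t_c = ln[(k_r/k_1)(1 − D₀(k_r−k_1)/(k_1 L₀))] / (k_r−k_1).
Here k_r−k_1 = 1.122 d⁻¹ and 1 − D₀(k_r−k_1)/(k_1 L₀) = 1 − 1.36×1.122/(0.108×42.8) = 0.6699, so
t_c = ln(11.39 × 0.6699) / 1.122 = 2.032 / 1.122 = 1.811 d.
L(t_c) = L₀ e^(−k_1 t_c) = 42.8 × 0.8223 = 35.20 mg/L, and at the critical point k_r D_c = k_1 L, so D_c = (0.108/1.23) × 35.20 = 3.090 mg/L.
Minimum DO = C_s − D_c = 8.07 − 3.090 = 4.980 mg/L.
x_c = v t_c = 1.03 m/s × 1.811 d × 86400 s/d = 161200 m ≈ 161 km.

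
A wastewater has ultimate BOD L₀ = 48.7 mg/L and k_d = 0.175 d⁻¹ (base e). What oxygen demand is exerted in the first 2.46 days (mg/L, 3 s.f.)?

y_t = L₀(1 − e^(−k_d t)) = 48.7 × (1 − e^(−0.175×2.46))
= 48.7 × (1 − 0.6502) = 48.7 × 0.3498 = 17.04 mg/L.

y ≈ 17.0 mg/L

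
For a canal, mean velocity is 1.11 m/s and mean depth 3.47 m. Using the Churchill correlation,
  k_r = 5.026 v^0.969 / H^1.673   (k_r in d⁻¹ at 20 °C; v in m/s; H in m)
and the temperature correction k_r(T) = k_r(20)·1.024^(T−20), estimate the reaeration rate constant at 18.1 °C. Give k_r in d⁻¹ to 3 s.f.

k_r ≈ 0.663 d⁻¹

k_r(20) = 5.026 × 1.11^0.969 / 3.47^1.673 = 5.026 × 1.106 / 8.016 = 0.6937 d⁻¹.
k_r(18.1) = 0.6937 × 1.024^(18.1−20) = 0.6937 × 0.9559 = 0.6631 d⁻¹.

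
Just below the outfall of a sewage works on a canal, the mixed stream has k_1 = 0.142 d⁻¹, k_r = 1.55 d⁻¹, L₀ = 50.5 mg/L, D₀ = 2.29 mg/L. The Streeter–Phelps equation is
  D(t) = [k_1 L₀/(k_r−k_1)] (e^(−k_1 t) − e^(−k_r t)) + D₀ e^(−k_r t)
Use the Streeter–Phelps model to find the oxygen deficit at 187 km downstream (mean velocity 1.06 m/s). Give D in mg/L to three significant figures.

Travel time t = x/v = 187 km / (1.06 m/s) = 187000 m / 1.06 m/s = 176400 s = 2.042 d.
k_1 L₀/(k_r−k_1) = 0.142×50.5/(1.55−0.142) = 7.171/1.408 = 5.093 mg/L.
e^(−k_1 t) = e^(−0.142×2.042) = 0.7483; e^(−k_r t) = e^(−1.55×2.042) = 0.04222.
D = 5.093 × (0.7483 − 0.04222) + 2.29 × 0.04222 = 3.596 + 0.09668 = 3.693 mg/L.

D ≈ 3.69 mg/L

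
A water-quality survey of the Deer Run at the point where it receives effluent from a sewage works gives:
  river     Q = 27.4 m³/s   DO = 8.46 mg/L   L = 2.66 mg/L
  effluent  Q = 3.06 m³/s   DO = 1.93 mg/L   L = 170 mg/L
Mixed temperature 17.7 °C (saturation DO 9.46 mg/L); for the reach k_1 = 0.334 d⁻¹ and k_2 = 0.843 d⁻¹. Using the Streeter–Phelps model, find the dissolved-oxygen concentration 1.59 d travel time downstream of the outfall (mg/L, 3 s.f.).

Mixed DO = (27.4×8.46 + 3.06×1.93)/(27.4+3.06) = 237.7/30.46 = 7.804 mg/L.
Mixed L₀ = (27.4×2.66 + 3.06×170)/(30.46) = 593.1/30.46 = 19.47 mg/L.
Initial deficit D₀ = C_s − DO₀ = 9.46 − 7.804 = 1.656 mg/L.
D(1.59) = [0.334×19.47/(0.843−0.334)](e^(−0.334×1.59) − e^(−0.843×1.59)) + 1.656 e^(−0.843×1.59)
= 12.78 × (0.5880 − 0.2617) + 1.656 × 0.2617 = 4.602 mg/L.
DO = 9.46 − 4.602 = 4.858 mg/L.

DO ≈ 4.86 mg/L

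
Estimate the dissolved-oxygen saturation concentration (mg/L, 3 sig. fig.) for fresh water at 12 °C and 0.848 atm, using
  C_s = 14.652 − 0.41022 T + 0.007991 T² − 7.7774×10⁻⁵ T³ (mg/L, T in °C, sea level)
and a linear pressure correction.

At sea level: C_s = 14.652 − 0.41022×12 + 0.007991×12² − 7.7774×10⁻⁵×12³ = 10.75 mg/L.
Pressure correction: C_s' = 10.75 × 0.848 = 9.112 mg/L.

C_s ≈ 9.11 mg/L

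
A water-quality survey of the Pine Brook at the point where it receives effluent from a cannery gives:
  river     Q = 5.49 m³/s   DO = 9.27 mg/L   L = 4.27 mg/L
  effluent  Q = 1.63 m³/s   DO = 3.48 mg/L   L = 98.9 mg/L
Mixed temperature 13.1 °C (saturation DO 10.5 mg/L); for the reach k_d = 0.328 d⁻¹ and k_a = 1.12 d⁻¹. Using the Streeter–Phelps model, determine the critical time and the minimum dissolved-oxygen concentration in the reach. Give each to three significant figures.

Mixed DO = (5.49×9.27 + 1.63×3.48)/(5.49+1.63) = 56.56/7.120 = 7.944 mg/L.
Mixed L₀ = (5.49×4.27 + 1.63×98.9)/(7.120) = 184.6/7.120 = 25.93 mg/L.
Initial deficit D₀ = C_s − DO₀ = 10.5 − 7.944 = 2.556 mg/L.
t_c = (1/0.7920) ln[(1.12/0.328)(1 − 2.556×0.7920/(0.328×25.93))] = 1.263 × ln(2.602) = 1.208 d.
D_c = (0.328/1.12) × 25.93 × e^(−0.328×1.208) = 0.2929 × 25.93 × 0.6730 = 5.111 mg/L.
Minimum DO = 10.5 − 5.111 = 5.389 mg/L.

t_c ≈ 1.21 d; minimum DO ≈ 5.39 mg/L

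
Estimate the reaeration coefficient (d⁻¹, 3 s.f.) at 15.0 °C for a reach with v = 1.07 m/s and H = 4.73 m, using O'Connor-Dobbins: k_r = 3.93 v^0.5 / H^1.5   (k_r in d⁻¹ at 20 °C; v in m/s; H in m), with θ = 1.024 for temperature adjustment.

k_r(20) = 3.93 × 1.07^0.5 / 4.73^1.5 = 3.93 × 1.034 / 10.29 = 0.3952 d⁻¹.
k_r(15.0) = 0.3952 × 1.024^(15.0−20) = 0.3952 × 0.8882 = 0.3510 d⁻¹.

k_r ≈ 0.351 d⁻¹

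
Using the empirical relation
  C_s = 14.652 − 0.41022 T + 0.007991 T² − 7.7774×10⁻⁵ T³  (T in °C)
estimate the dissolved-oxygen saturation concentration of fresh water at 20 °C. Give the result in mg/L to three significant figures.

C_s = 14.652 − 0.41022×20 + 0.007991×20² − 7.7774×10⁻⁵×20³ = 9.022 mg/L.

C_s ≈ 9.02 mg/L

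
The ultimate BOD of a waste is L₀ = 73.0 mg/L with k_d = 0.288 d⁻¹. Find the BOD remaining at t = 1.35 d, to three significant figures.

L ≈ 49.5 mg/L

L_t = L₀ e^(−k_d t) = 73.0 × e^(−0.288×1.35) = 73.0 × 0.6779 = 49.48 mg/L.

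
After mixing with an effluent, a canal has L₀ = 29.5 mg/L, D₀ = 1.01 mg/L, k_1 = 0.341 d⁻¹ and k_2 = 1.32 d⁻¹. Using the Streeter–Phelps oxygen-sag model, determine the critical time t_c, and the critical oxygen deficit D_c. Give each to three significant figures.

t_c ≈ 1.28 d; D_c ≈ 4.93 mg/L

With k_2/k_1 = 3.871 and 1 − D₀(k_2−k_1)/(k_1 L₀) = 0.9017,
t_c = ln(3.871 × 0.9017) / (1.32 − 0.341) = ln(3.490) / 0.9790 = 1.250/0.9790 = 1.277 d.
L(t_c) = L₀ e^(−k_1 t_c) = 29.5 × 0.6470 = 19.09 mg/L, and at the critical point k_2 D_c = k_1 L, so D_c = (0.341/1.32) × 19.09 = 4.931 mg/L.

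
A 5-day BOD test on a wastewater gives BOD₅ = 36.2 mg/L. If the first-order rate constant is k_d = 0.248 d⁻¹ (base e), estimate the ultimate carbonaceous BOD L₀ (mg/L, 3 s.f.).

L₀ ≈ 50.9 mg/L

BOD₅ = L₀(1 − e^(−5k_d)) ⇒ L₀ = BOD₅ / (1 − e^(−5×0.248))
= 36.2 / (1 − 0.2894) = 36.2 / 0.7106 = 50.94 mg/L.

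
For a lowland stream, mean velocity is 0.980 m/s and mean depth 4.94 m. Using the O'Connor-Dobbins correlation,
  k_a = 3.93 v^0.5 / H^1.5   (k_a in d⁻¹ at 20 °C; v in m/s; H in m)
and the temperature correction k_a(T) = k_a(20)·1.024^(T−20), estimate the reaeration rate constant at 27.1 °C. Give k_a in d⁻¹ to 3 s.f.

k_a ≈ 0.419 d⁻¹

k_a(20) = 3.93 × 0.980^0.5 / 4.94^1.5 = 3.93 × 0.9899 / 10.98 = 0.3543 d⁻¹.
k_a(27.1) = 0.3543 × 1.024^(27.1−20) = 0.3543 × 1.183 = 0.4193 d⁻¹.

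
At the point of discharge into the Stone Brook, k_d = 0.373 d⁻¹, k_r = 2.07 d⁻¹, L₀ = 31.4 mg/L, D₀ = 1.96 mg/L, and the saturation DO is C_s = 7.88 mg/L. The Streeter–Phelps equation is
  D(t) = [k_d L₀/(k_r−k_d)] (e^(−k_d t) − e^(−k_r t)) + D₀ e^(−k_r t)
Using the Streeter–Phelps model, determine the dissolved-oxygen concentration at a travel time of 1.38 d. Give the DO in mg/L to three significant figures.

k_d L₀/(k_r−k_d) = 0.373×31.4/(2.07−0.373) = 11.71/1.697 = 6.902 mg/L.
e^(−k_d t) = e^(−0.373×1.380) = 0.5977; e^(−k_r t) = e^(−2.07×1.380) = 0.05746.
D = 6.902 × (0.5977 − 0.05746) + 1.96 × 0.05746 = 3.728 + 0.1126 = 3.841 mg/L.
DO = C_s − D = 7.88 − 3.841 = 4.039 mg/L.

DO ≈ 4.04 mg/L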